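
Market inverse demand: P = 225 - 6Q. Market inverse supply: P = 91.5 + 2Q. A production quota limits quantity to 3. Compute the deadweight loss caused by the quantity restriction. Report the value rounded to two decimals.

Without the quota, 225 - 6Q = 91.5 + 2Q gives Q* = 16.6875.
At Q = 3 the demand price is 225 - 6(3) = 207 and the supply price is 91.5 + 2(3) = 97.5.
DWL = (1/2)(gap between curves at 3) x (Q* - 3) = (1/2)(109.5)(13.6875) = 749.3906.

749.39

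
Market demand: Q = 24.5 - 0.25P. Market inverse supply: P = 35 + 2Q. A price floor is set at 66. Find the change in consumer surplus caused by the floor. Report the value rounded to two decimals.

-92.50

Rewriting demand in inverse form: P = 98 - 4Q.
Free-market equilibrium: 98 - 4Q = 35 + 2Q gives Q* = 10.5, P* = 56.
At the floor price 66, quantity demanded is (98 - 66)/4 = 8; demand is the short side, so Q = 8 trades at P = 66.
CS goes from (1/2)(10.5)(42) = 220.5 to 128 (computed as (98 - 66)(8) - (1/2)(4)(8)^2), a change of -92.5.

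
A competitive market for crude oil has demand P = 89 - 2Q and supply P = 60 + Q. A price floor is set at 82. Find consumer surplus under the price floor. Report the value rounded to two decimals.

Without the control, 89 - 2Q = 60 + Q so Q* = 9.6667 and P* = 69.6667.
At the floor price 82, quantity demanded is (89 - 82)/2 = 3.5; demand is the short side, so Q = 3.5 trades at P = 82.
CS is the triangle under demand above 82: (1/2)(3.5)(89 - 82) = 12.25.

12.25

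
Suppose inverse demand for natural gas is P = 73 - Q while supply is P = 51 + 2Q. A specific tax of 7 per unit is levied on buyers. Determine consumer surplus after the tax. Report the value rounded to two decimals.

12.50

Pre-tax equilibrium: 73 - Q = 51 + 2Q gives Q* = 7.3333, P* = 65.6667.
A tax on buyers shifts demand down by 7: (73 - 7) - Q = 51 + 2Q, so Q_t = 5. Buyers pay P_b = 68; sellers receive P_s = P_b - 7 = 61.
Consumer surplus is the triangle under demand above P_b: (1/2)(5)(73 - 68) = 12.5.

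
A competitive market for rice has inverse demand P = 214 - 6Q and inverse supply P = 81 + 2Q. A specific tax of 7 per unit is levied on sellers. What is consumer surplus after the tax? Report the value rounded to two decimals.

744.19

Pre-tax equilibrium: 214 - 6Q = 81 + 2Q gives Q* = 16.625, P* = 114.25.
A tax on sellers shifts supply up by 7: 214 - 6Q = 81 + 2Q + 7, so Q_t = 15.75. Buyers pay P_b = 119.5; sellers receive P_s = P_b - 7 = 112.5.
CS = (1/2)(Q_t)(214 - P_b) = (1/2)(15.75)(94.5) = 744.1875.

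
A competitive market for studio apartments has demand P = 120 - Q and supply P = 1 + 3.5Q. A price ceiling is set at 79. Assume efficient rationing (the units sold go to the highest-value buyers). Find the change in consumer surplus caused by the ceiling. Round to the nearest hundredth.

Free-market equilibrium: 120 - Q = 1 + 3.5Q gives Q* = 26.4444, P* = 93.5556.
At the ceiling price 79, quantity supplied is (79 - 1)/3.5 = 22.2857; supply is the short side, so Q = 22.2857 trades at P = 79.
CS goes from (1/2)(26.4444)(26.4444) = 349.6543 to 665.3878 (computed as (120 - 79)(22.2857) - (1/2)(1)(22.2857)^2), a change of 315.7334.

315.73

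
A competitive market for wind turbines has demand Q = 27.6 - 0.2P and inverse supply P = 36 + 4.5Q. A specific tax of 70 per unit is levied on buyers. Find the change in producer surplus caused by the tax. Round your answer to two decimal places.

-233.85

Rewriting demand in inverse form: P = 138 - 5Q.
Pre-tax equilibrium: 138 - 5Q = 36 + 4.5Q gives Q* = 10.7368, P* = 84.3158.
A tax on buyers shifts demand down by 70: (138 - 70) - 5Q = 36 + 4.5Q, so Q_t = 3.3684. Buyers pay P_b = 121.1579; sellers receive P_s = P_b - 70 = 51.1579.
Producers lose the trapezoid between P_s and P* out to Q_t plus the triangle from Q_t to Q*: change in PS = 25.5291 - 259.3795 = -233.8504.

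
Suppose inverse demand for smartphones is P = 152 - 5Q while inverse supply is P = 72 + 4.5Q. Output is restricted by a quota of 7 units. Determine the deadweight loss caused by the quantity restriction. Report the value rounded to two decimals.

Without the quota, 152 - 5Q = 72 + 4.5Q gives Q* = 8.4211.
At Q = 7 the demand price is 152 - 5(7) = 117 and the supply price is 72 + 4.5(7) = 103.5.
Deadweight loss is the triangle between the curves from 7 to 8.4211: (1/2)(117 - 103.5)(8.4211 - 7) = 9.5921.

9.59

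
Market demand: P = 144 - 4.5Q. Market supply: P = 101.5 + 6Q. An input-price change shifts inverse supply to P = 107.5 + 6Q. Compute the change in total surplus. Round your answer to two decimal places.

-22.57

Initial equilibrium: Q_0 = 4.0476, P_0 = 125.7857; CS_0 = (1/2)(4.0476)(18.2143) = 36.8622, PS_0 = (1/2)(4.0476)(24.2857) = 49.1497.
New equilibrium: 144 - 4.5Q = 107.5 + 6Q gives Q_1 = 3.4762, P_1 = 128.3571; CS_1 = 27.1888, PS_1 = 36.2517.
Change in total surplus = (27.1888 + 36.2517) - (36.8622 + 49.1497) = -22.5714.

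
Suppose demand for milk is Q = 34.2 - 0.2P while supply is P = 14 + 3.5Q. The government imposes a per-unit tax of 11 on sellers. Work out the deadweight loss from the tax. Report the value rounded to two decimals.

7.12

Rewriting demand in inverse form: P = 171 - 5Q.
Without the tax, 171 - 5Q = 14 + 3.5Q so Q* = 18.4706 and P* = 78.6471.
A tax on sellers shifts supply up by 11: 171 - 5Q = 14 + 3.5Q + 11, so Q_t = 17.1765. Buyers pay P_b = 85.1176; sellers receive P_s = P_b - 11 = 74.1176.
The welfare triangle lost has base Q* - Q_t = 1.2941 and height t = 11, so DWL = (1/2)(1.2941)(11) = 7.1176.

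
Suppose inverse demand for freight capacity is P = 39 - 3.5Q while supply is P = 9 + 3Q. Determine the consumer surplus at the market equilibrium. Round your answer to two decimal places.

37.28

Setting demand equal to supply, 30 = 6.5Q, so Q* = 4.6154 and P* = 22.8462.
The demand choke price is 39, so CS = (1/2)(Q*)(39 - P*) = (1/2)(4.6154)(16.1538) = 37.2781.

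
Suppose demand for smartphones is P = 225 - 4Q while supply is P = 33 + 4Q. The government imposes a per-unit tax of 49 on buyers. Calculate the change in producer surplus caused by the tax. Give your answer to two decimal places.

Pre-tax equilibrium: 225 - 4Q = 33 + 4Q gives Q* = 24, P* = 129.
With the tax, buyers' net willingness to pay falls by 49: (225 - 49) - 4Q = 33 + 4Q, so Q_t = 17.875. Buyers pay P_b = 153.5; sellers receive P_s = P_b - 49 = 104.5.
Producers lose the trapezoid between P_s and P* out to Q_t plus the triangle from Q_t to Q*: change in PS = 639.0312 - 1152 = -512.9688.

-512.97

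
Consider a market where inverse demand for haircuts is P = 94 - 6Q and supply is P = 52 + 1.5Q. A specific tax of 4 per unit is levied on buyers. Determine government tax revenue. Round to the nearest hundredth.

Pre-tax equilibrium: 94 - 6Q = 52 + 1.5Q gives Q* = 5.6, P* = 60.4.
With the tax, buyers' net willingness to pay falls by 4: (94 - 4) - 6Q = 52 + 1.5Q, so Q_t = 5.0667. Buyers pay P_b = 63.6; sellers receive P_s = P_b - 4 = 59.6.
Revenue is the tax times quantity traded: 4 x 5.0667 = 20.2667.

20.27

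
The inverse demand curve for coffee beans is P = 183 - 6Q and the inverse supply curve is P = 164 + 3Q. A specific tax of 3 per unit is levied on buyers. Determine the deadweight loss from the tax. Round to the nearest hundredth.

Pre-tax equilibrium: 183 - 6Q = 164 + 3Q gives Q* = 2.1111, P* = 170.3333.
A tax on buyers shifts demand down by 3: (183 - 3) - 6Q = 164 + 3Q, so Q_t = 1.7778. Buyers pay P_b = 172.3333; sellers receive P_s = P_b - 3 = 169.3333.
The welfare triangle lost has base Q* - Q_t = 0.3333 and height t = 3, so DWL = (1/2)(0.3333)(3) = 0.5.

0.50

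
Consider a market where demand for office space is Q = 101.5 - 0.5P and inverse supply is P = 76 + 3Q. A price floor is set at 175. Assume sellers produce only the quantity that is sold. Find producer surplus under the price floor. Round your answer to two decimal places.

1092.00

Rewriting demand in inverse form: P = 203 - 2Q.
Without the control, 203 - 2Q = 76 + 3Q so Q* = 25.4 and P* = 152.2.
At P = 175, buyers demand (203 - 175)/2 = 14 while sellers would supply more, so the quantity traded is 14 at price 175.
The supply price at Q = 14 is 118. PS is the trapezoid between 175 and supply over [0, 14]: (1/2)[(175 - 76) + (175 - 118)](14) = 1092.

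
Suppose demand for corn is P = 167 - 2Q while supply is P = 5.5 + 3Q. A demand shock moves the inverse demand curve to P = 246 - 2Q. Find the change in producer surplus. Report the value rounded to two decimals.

1905.48

Initial equilibrium: Q_0 = 32.3, P_0 = 102.4; CS_0 = (1/2)(32.3)(64.6) = 1043.29, PS_0 = (1/2)(32.3)(96.9) = 1564.935.
New equilibrium: 246 - 2Q = 5.5 + 3Q gives Q_1 = 48.1, P_1 = 149.8; CS_1 = 2313.61, PS_1 = 3470.415.
Change in producer surplus = 3470.415 - 1564.935 = 1905.48.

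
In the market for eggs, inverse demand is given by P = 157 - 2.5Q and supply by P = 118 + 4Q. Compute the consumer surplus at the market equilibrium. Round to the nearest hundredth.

Setting demand equal to supply, 39 = 6.5Q, so Q* = 6 and P* = 142.
Consumer surplus is the triangle under demand above P*: (1/2)(6)(157 - 142) = (1/2)(6)(15) = 45.

45.00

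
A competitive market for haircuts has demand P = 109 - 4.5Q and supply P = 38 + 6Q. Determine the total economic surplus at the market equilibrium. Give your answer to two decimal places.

240.05

Equilibrium: 109 - 4.5Q = 38 + 6Q, so Q* = 6.7619 and P* = 78.5714.
Total surplus is the full triangle between the curves from 0 to Q*: (1/2)(6.7619)(109 - 38) = 240.0476.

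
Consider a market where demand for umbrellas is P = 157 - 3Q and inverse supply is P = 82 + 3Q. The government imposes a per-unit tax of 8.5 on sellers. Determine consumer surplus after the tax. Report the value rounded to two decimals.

184.26

Pre-tax equilibrium: 157 - 3Q = 82 + 3Q gives Q* = 12.5, P* = 119.5.
A tax on sellers shifts supply up by 8.5: 157 - 3Q = 82 + 3Q + 8.5, so Q_t = 11.0833. Buyers pay P_b = 123.75; sellers receive P_s = P_b - 8.5 = 115.25.
CS = (1/2)(Q_t)(157 - P_b) = (1/2)(11.0833)(33.25) = 184.2604.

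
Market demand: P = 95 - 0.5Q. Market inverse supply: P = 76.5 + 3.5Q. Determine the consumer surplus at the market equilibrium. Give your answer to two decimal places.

5.35

Equilibrium: 95 - 0.5Q = 76.5 + 3.5Q, so Q* = 4.625 and P* = 92.6875.
The demand choke price is 95, so CS = (1/2)(Q*)(95 - P*) = (1/2)(4.625)(2.3125) = 5.3477.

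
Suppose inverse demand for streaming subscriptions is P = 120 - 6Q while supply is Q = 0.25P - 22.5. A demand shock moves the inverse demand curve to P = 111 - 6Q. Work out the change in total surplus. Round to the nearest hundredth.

-22.95

Rewriting supply in inverse form: P = 90 + 4Q.
Initial equilibrium: Q_0 = 3, P_0 = 102; CS_0 = (1/2)(3)(18) = 27, PS_0 = (1/2)(3)(12) = 18.
New equilibrium: 111 - 6Q = 90 + 4Q gives Q_1 = 2.1, P_1 = 98.4; CS_1 = 13.23, PS_1 = 8.82.
Change in total surplus = (13.23 + 8.82) - (27 + 18) = -22.95.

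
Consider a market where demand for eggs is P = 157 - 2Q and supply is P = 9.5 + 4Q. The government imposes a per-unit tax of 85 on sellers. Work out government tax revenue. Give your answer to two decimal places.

885.42

Pre-tax equilibrium: 157 - 2Q = 9.5 + 4Q gives Q* = 24.5833, P* = 107.8333.
A tax on sellers shifts supply up by 85: 157 - 2Q = 9.5 + 4Q + 85, so Q_t = 10.4167. Buyers pay P_b = 136.1667; sellers receive P_s = P_b - 85 = 51.1667.
Tax revenue = t x Q_t = 85 x 10.4167 = 885.4167.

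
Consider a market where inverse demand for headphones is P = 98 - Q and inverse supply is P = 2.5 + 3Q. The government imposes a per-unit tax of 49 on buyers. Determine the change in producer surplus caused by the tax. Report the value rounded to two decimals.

-652.31

Without the tax, 98 - Q = 2.5 + 3Q so Q* = 23.875 and P* = 74.125.
A tax on buyers shifts demand down by 49: (98 - 49) - Q = 2.5 + 3Q, so Q_t = 11.625. Buyers pay P_b = 86.375; sellers receive P_s = P_b - 49 = 37.375.
PS falls from (1/2)(23.875)(71.625) = 855.0234 to (1/2)(11.625)(34.875) = 202.7109, a change of -652.3125.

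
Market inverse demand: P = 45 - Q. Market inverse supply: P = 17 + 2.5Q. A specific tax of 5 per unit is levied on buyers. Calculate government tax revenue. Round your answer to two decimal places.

32.86

Pre-tax equilibrium: 45 - Q = 17 + 2.5Q gives Q* = 8, P* = 37.
With the tax, buyers' net willingness to pay falls by 5: (45 - 5) - Q = 17 + 2.5Q, so Q_t = 6.5714. Buyers pay P_b = 38.4286; sellers receive P_s = P_b - 5 = 33.4286.
Tax revenue = t x Q_t = 5 x 6.5714 = 32.8571.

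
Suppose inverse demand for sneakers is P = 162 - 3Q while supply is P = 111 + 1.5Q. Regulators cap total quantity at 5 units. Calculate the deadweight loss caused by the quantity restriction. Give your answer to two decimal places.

Unrestricted equilibrium: Q* = (162 - 111)/(3 + 1.5) = 11.3333.
At Q = 5 the demand price is 162 - 3(5) = 147 and the supply price is 111 + 1.5(5) = 118.5.
DWL = (1/2)(gap between curves at 5) x (Q* - 5) = (1/2)(28.5)(6.3333) = 90.25.

90.25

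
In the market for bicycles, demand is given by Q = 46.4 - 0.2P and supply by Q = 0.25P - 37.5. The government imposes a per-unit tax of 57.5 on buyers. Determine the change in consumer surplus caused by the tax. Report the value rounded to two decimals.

Rewriting demand in inverse form: P = 232 - 5Q.
Rewriting supply in inverse form: P = 150 + 4Q.
Pre-tax equilibrium: 232 - 5Q = 150 + 4Q gives Q* = 9.1111, P* = 186.4444.
With the tax, buyers' net willingness to pay falls by 57.5: (232 - 57.5) - 5Q = 150 + 4Q, so Q_t = 2.7222. Buyers pay P_b = 218.3889; sellers receive P_s = P_b - 57.5 = 160.8889.
Consumers lose the trapezoid between P* and P_b out to Q_t plus the triangle from Q_t to Q*: change in CS = 18.5262 - 207.5309 = -189.0046.

-189.00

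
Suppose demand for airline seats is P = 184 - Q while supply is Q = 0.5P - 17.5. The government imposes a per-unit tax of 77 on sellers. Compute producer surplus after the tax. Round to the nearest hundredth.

576.00

Rewriting supply in inverse form: P = 35 + 2Q.
Pre-tax equilibrium: 184 - Q = 35 + 2Q gives Q* = 49.6667, P* = 134.3333.
A tax on sellers shifts supply up by 77: 184 - Q = 35 + 2Q + 77, so Q_t = 24. Buyers pay P_b = 160; sellers receive P_s = P_b - 77 = 83.
Producer surplus is the triangle above supply below P_s: (1/2)(24)(83 - 35) = 576.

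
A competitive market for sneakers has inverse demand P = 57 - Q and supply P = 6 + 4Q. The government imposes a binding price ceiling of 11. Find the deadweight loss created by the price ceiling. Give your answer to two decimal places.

200.26

Free-market equilibrium: 57 - Q = 6 + 4Q gives Q* = 10.2, P* = 46.8.
At the ceiling price 11, quantity supplied is (11 - 6)/4 = 1.25; supply is the short side, so Q = 1.25 trades at P = 11.
At Q = 1.25 the demand price is 55.75 and the supply price is 11. Deadweight loss is the triangle between the curves from 1.25 to 10.2: (1/2)(55.75 - 11)(10.2 - 1.25) = 200.2562.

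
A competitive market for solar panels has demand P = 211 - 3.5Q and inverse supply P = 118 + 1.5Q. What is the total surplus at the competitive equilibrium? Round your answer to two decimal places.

Equilibrium: 211 - 3.5Q = 118 + 1.5Q, so Q* = 18.6 and P* = 145.9.
CS = (1/2)(18.6)(65.1) = 605.43 and PS = (1/2)(18.6)(27.9) = 259.47, so total surplus = 864.9.

864.90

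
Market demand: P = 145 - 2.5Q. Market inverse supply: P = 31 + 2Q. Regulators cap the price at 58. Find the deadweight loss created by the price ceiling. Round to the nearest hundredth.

Without the control, 145 - 2.5Q = 31 + 2Q so Q* = 25.3333 and P* = 81.6667.
At P = 58, sellers supply (58 - 31)/2 = 13.5 while buyers want more, so the quantity traded is 13.5 at price 58.
The lost-trades triangle has base Q* - 13.5 = 11.8333 and height equal to the gap between the curves at Q = 13.5, which is 111.25 - 58 = 53.25. DWL = (1/2)(11.8333)(53.25) = 315.0625.

315.06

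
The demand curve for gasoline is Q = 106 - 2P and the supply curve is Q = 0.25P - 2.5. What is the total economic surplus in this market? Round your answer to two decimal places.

205.44

Rewriting demand in inverse form: P = 53 - 0.5Q.
Rewriting supply in inverse form: P = 10 + 4Q.
Setting demand equal to supply, 43 = 4.5Q, so Q* = 9.5556 and P* = 48.2222.
CS = (1/2)(9.5556)(4.7778) = 22.8272 and PS = (1/2)(9.5556)(38.2222) = 182.6173, so total surplus = 205.4444.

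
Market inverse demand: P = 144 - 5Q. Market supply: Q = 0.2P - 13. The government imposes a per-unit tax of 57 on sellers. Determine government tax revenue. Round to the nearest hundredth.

Rewriting supply in inverse form: P = 65 + 5Q.
Pre-tax equilibrium: 144 - 5Q = 65 + 5Q gives Q* = 7.9, P* = 104.5.
With the tax, sellers need 57 more per unit: 144 - 5Q = 65 + 5Q + 57, so Q_t = 2.2. Buyers pay P_b = 133; sellers receive P_s = P_b - 57 = 76.
Tax revenue = t x Q_t = 57 x 2.2 = 125.4.

125.40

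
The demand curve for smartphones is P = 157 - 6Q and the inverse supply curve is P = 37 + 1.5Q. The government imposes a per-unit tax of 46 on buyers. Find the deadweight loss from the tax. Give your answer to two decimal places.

Without the tax, 157 - 6Q = 37 + 1.5Q so Q* = 16 and P* = 61.
With the tax, buyers' net willingness to pay falls by 46: (157 - 46) - 6Q = 37 + 1.5Q, so Q_t = 9.8667. Buyers pay P_b = 97.8; sellers receive P_s = P_b - 46 = 51.8.
Deadweight loss is the triangle between the curves from Q_t to Q*: (1/2)(16 - 9.8667)(46) = 141.0667.

141.07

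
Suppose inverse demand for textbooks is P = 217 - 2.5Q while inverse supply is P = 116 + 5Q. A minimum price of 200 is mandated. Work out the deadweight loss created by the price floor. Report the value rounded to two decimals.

166.67

Without the control, 217 - 2.5Q = 116 + 5Q so Q* = 13.4667 and P* = 183.3333.
At the floor price 200, quantity demanded is (217 - 200)/2.5 = 6.8; demand is the short side, so Q = 6.8 trades at P = 200.
The lost-trades triangle has base Q* - 6.8 = 6.6667 and height equal to the gap between the curves at Q = 6.8, which is 200 - 150 = 50. DWL = (1/2)(6.6667)(50) = 166.6667.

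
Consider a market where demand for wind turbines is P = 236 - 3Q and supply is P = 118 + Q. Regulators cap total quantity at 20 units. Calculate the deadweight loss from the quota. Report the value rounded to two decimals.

180.50

Unrestricted equilibrium: Q* = (236 - 118)/(3 + 1) = 29.5.
At Q = 20 the demand price is 236 - 3(20) = 176 and the supply price is 118 + (20) = 138.
DWL = (1/2)(gap between curves at 20) x (Q* - 20) = (1/2)(38)(9.5) = 180.5.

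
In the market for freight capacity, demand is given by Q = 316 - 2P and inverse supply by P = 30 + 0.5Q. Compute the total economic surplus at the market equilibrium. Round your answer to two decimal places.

8192.00

Rewriting demand in inverse form: P = 158 - 0.5Q.
Equilibrium: 158 - 0.5Q = 30 + 0.5Q, so Q* = 128 and P* = 94.
Total surplus is the full triangle between the curves from 0 to Q*: (1/2)(128)(158 - 30) = 8192.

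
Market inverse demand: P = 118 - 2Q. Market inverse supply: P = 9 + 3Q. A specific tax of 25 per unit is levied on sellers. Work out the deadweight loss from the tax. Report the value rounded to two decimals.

62.50

Without the tax, 118 - 2Q = 9 + 3Q so Q* = 21.8 and P* = 74.4.
A tax on sellers shifts supply up by 25: 118 - 2Q = 9 + 3Q + 25, so Q_t = 16.8. Buyers pay P_b = 84.4; sellers receive P_s = P_b - 25 = 59.4.
Deadweight loss is the triangle between the curves from Q_t to Q*: (1/2)(21.8 - 16.8)(25) = 62.5.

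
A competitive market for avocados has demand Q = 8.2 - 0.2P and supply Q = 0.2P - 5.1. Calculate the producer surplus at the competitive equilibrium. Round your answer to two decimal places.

Rewriting demand in inverse form: P = 41 - 5Q.
Rewriting supply in inverse form: P = 25.5 + 5Q.
Setting demand equal to supply, 15.5 = 10Q, so Q* = 1.55 and P* = 33.25.
PS is the area between P* and the supply curve from 0 to Q*: (1/2)(1.55)(7.75) = 6.0062.

6.01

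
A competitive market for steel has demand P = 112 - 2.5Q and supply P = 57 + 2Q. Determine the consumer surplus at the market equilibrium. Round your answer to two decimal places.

186.73

Equilibrium: 112 - 2.5Q = 57 + 2Q, so Q* = 12.2222 and P* = 81.4444.
The demand choke price is 112, so CS = (1/2)(Q*)(112 - P*) = (1/2)(12.2222)(30.5556) = 186.7284.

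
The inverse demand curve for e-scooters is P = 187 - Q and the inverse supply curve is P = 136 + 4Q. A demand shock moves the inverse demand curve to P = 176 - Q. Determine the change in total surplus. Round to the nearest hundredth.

Initial equilibrium: Q_0 = 10.2, P_0 = 176.8; CS_0 = (1/2)(10.2)(10.2) = 52.02, PS_0 = (1/2)(10.2)(40.8) = 208.08.
New equilibrium: 176 - Q = 136 + 4Q gives Q_1 = 8, P_1 = 168; CS_1 = 32, PS_1 = 128.
Change in total surplus = (32 + 128) - (52.02 + 208.08) = -100.1.

-100.10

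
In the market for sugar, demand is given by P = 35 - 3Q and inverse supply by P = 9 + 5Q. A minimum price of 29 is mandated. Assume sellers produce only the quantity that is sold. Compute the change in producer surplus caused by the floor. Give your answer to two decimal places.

3.59

Free-market equilibrium: 35 - 3Q = 9 + 5Q gives Q* = 3.25, P* = 25.25.
At the floor price 29, quantity demanded is (35 - 29)/3 = 2; demand is the short side, so Q = 2 trades at P = 29.
PS goes from (1/2)(3.25)(16.25) = 26.4062 to 30 (computed as (29 - 9)(2) - (1/2)(5)(2)^2), a change of 3.5938.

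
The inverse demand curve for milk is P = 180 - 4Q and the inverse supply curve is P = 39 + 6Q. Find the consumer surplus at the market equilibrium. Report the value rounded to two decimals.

Setting demand equal to supply, 141 = 10Q, so Q* = 14.1 and P* = 123.6.
CS is the area between the demand curve and P* from 0 to Q*: (1/2)(14.1)(56.4) = 397.62.

397.62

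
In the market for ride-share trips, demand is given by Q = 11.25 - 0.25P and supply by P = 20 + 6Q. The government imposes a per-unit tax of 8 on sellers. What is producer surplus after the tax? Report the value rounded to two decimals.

8.67

Rewriting demand in inverse form: P = 45 - 4Q.
Pre-tax equilibrium: 45 - 4Q = 20 + 6Q gives Q* = 2.5, P* = 35.
With the tax, sellers need 8 more per unit: 45 - 4Q = 20 + 6Q + 8, so Q_t = 1.7. Buyers pay P_b = 38.2; sellers receive P_s = P_b - 8 = 30.2.
PS = (1/2)(Q_t)(P_s - 20) = (1/2)(1.7)(10.2) = 8.67.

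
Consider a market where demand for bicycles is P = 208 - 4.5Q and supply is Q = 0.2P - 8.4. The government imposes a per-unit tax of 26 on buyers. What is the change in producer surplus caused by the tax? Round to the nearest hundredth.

Rewriting supply in inverse form: P = 42 + 5Q.
Without the tax, 208 - 4.5Q = 42 + 5Q so Q* = 17.4737 and P* = 129.3684.
A tax on buyers shifts demand down by 26: (208 - 26) - 4.5Q = 42 + 5Q, so Q_t = 14.7368. Buyers pay P_b = 141.6842; sellers receive P_s = P_b - 26 = 115.6842.
PS falls from (1/2)(17.4737)(87.3684) = 763.3241 to (1/2)(14.7368)(73.6842) = 542.9363, a change of -220.3878.

-220.39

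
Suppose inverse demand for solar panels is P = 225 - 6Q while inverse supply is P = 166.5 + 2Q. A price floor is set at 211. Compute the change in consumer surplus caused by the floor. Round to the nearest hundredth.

-144.08

Free-market equilibrium: 225 - 6Q = 166.5 + 2Q gives Q* = 7.3125, P* = 181.125.
At P = 211, buyers demand (225 - 211)/6 = 2.3333 while sellers would supply more, so the quantity traded is 2.3333 at price 211.
CS goes from (1/2)(7.3125)(43.875) = 160.418 to 16.3333 (computed as (225 - 211)(2.3333) - (1/2)(6)(2.3333)^2), a change of -144.0846.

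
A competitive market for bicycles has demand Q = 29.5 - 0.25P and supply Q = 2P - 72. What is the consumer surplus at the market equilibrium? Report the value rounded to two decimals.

664.10

Rewriting demand in inverse form: P = 118 - 4Q.
Rewriting supply in inverse form: P = 36 + 0.5Q.
Set 118 - 4Q = 36 + 0.5Q, which gives 82 = 4.5Q, so Q* = 18.2222 and P* = 118 - 4(18.2222) = 45.1111.
CS is the area between the demand curve and P* from 0 to Q*: (1/2)(18.2222)(72.8889) = 664.0988.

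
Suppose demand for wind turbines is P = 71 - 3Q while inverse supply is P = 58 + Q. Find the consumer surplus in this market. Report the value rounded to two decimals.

Set 71 - 3Q = 58 + Q, which gives 13 = 4Q, so Q* = 3.25 and P* = 71 - 3(3.25) = 61.25.
CS is the area between the demand curve and P* from 0 to Q*: (1/2)(3.25)(9.75) = 15.8438.

15.84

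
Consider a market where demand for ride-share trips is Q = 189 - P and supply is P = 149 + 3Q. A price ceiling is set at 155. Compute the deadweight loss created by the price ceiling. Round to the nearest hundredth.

Rewriting demand in inverse form: P = 189 - Q.
Without the control, 189 - Q = 149 + 3Q so Q* = 10 and P* = 179.
At the ceiling price 155, quantity supplied is (155 - 149)/3 = 2; supply is the short side, so Q = 2 trades at P = 155.
At Q = 2 the demand price is 187 and the supply price is 155. Deadweight loss is the triangle between the curves from 2 to 10: (1/2)(187 - 155)(10 - 2) = 128.

128.00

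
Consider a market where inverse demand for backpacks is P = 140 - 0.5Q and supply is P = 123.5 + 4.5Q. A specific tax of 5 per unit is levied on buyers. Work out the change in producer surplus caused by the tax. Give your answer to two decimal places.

-12.60

Pre-tax equilibrium: 140 - 0.5Q = 123.5 + 4.5Q gives Q* = 3.3, P* = 138.35.
With the tax, buyers' net willingness to pay falls by 5: (140 - 5) - 0.5Q = 123.5 + 4.5Q, so Q_t = 2.3. Buyers pay P_b = 138.85; sellers receive P_s = P_b - 5 = 133.85.
Producers lose the trapezoid between P_s and P* out to Q_t plus the triangle from Q_t to Q*: change in PS = 11.9025 - 24.5025 = -12.6.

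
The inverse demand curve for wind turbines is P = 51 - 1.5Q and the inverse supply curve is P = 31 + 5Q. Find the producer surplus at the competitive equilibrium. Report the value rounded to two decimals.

23.67

Setting demand equal to supply, 20 = 6.5Q, so Q* = 3.0769 and P* = 46.3846.
Producer surplus is the triangle above supply below P*: (1/2)(3.0769)(46.3846 - 31) = (1/2)(3.0769)(15.3846) = 23.6686.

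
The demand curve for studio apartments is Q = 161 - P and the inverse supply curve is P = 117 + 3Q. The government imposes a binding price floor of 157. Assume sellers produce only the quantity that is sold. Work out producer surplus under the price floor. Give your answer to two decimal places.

136.00

Rewriting demand in inverse form: P = 161 - Q.
Without the control, 161 - Q = 117 + 3Q so Q* = 11 and P* = 150.
At P = 157, buyers demand (161 - 157)/1 = 4 while sellers would supply more, so the quantity traded is 4 at price 157.
The supply price at Q = 4 is 129. PS is the trapezoid between 157 and supply over [0, 4]: (1/2)[(157 - 117) + (157 - 129)](4) = 136.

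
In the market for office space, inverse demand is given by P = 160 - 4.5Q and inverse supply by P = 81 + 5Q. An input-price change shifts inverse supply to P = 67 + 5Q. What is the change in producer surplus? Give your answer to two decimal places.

Initial equilibrium: Q_0 = 8.3158, P_0 = 122.5789; CS_0 = (1/2)(8.3158)(37.4211) = 155.5928, PS_0 = (1/2)(8.3158)(41.5789) = 172.8809.
New equilibrium: 160 - 4.5Q = 67 + 5Q gives Q_1 = 9.7895, P_1 = 115.9474; CS_1 = 215.626, PS_1 = 239.5845.
Change in producer surplus = 239.5845 - 172.8809 = 66.7036.

66.70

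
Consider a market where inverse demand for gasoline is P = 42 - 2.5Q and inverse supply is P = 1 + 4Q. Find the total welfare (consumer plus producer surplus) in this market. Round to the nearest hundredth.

Set 42 - 2.5Q = 1 + 4Q, which gives 41 = 6.5Q, so Q* = 6.3077 and P* = 42 - 2.5(6.3077) = 26.2308.
Total surplus is the full triangle between the curves from 0 to Q*: (1/2)(6.3077)(42 - 1) = 129.3077.

129.31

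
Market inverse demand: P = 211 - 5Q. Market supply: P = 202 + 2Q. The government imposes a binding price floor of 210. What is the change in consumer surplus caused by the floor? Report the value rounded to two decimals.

-4.03

Without the control, 211 - 5Q = 202 + 2Q so Q* = 1.2857 and P* = 204.5714.
At the floor price 210, quantity demanded is (211 - 210)/5 = 0.2; demand is the short side, so Q = 0.2 trades at P = 210.
CS goes from (1/2)(1.2857)(6.4286) = 4.1327 to 0.1 (computed as (211 - 210)(0.2) - (1/2)(5)(0.2)^2), a change of -4.0327.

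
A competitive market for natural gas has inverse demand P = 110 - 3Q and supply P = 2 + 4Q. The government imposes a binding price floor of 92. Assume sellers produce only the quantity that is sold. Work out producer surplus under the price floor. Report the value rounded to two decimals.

Without the control, 110 - 3Q = 2 + 4Q so Q* = 15.4286 and P* = 63.7143.
At P = 92, buyers demand (110 - 92)/3 = 6 while sellers would supply more, so the quantity traded is 6 at price 92.
The supply price at Q = 6 is 26. PS is the trapezoid between 92 and supply over [0, 6]: (1/2)[(92 - 2) + (92 - 26)](6) = 468.

468.00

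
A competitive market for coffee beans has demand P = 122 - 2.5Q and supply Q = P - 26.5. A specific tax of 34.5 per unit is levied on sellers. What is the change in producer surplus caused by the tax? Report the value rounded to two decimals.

Rewriting supply in inverse form: P = 26.5 + Q.
Pre-tax equilibrium: 122 - 2.5Q = 26.5 + Q gives Q* = 27.2857, P* = 53.7857.
A tax on sellers shifts supply up by 34.5: 122 - 2.5Q = 26.5 + Q + 34.5, so Q_t = 17.4286. Buyers pay P_b = 78.4286; sellers receive P_s = P_b - 34.5 = 43.9286.
PS falls from (1/2)(27.2857)(27.2857) = 372.2551 to (1/2)(17.4286)(17.4286) = 151.8776, a change of -220.3776.

-220.38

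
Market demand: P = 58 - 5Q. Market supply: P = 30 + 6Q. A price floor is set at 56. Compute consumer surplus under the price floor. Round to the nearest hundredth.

Without the control, 58 - 5Q = 30 + 6Q so Q* = 2.5455 and P* = 45.2727.
At the floor price 56, quantity demanded is (58 - 56)/5 = 0.4; demand is the short side, so Q = 0.4 trades at P = 56.
CS is the triangle under demand above 56: (1/2)(0.4)(58 - 56) = 0.4.

0.40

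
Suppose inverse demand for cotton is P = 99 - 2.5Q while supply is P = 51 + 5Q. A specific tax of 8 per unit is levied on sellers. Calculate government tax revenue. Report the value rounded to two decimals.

42.67

Pre-tax equilibrium: 99 - 2.5Q = 51 + 5Q gives Q* = 6.4, P* = 83.
A tax on sellers shifts supply up by 8: 99 - 2.5Q = 51 + 5Q + 8, so Q_t = 5.3333. Buyers pay P_b = 85.6667; sellers receive P_s = P_b - 8 = 77.6667.
Revenue is the tax times quantity traded: 8 x 5.3333 = 42.6667.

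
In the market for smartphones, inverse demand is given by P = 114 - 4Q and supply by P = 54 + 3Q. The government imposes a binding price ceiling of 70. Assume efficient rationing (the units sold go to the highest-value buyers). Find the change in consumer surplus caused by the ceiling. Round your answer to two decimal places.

30.84

Without the control, 114 - 4Q = 54 + 3Q so Q* = 8.5714 and P* = 79.7143.
At the ceiling price 70, quantity supplied is (70 - 54)/3 = 5.3333; supply is the short side, so Q = 5.3333 trades at P = 70.
CS goes from (1/2)(8.5714)(34.2857) = 146.9388 to 177.7778 (computed as (114 - 70)(5.3333) - (1/2)(4)(5.3333)^2), a change of 30.839.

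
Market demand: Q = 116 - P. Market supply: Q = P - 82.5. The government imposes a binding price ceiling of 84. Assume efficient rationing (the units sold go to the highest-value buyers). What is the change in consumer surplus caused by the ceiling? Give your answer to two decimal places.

Rewriting demand in inverse form: P = 116 - Q.
Rewriting supply in inverse form: P = 82.5 + Q.
Without the control, 116 - Q = 82.5 + Q so Q* = 16.75 and P* = 99.25.
At P = 84, sellers supply (84 - 82.5)/1 = 1.5 while buyers want more, so the quantity traded is 1.5 at price 84.
CS goes from (1/2)(16.75)(16.75) = 140.2812 to 46.875 (computed as (116 - 84)(1.5) - (1/2)(1)(1.5)^2), a change of -93.4062.

-93.41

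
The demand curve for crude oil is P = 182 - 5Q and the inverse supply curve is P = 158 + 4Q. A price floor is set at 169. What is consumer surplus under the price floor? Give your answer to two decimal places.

Without the control, 182 - 5Q = 158 + 4Q so Q* = 2.6667 and P* = 168.6667.
At the floor price 169, quantity demanded is (182 - 169)/5 = 2.6; demand is the short side, so Q = 2.6 trades at P = 169.
CS is the triangle under demand above 169: (1/2)(2.6)(182 - 169) = 16.9.

16.90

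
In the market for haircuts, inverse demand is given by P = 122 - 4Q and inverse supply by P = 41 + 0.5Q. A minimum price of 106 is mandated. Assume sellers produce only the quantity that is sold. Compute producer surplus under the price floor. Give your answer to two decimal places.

Free-market equilibrium: 122 - 4Q = 41 + 0.5Q gives Q* = 18, P* = 50.
At the floor price 106, quantity demanded is (122 - 106)/4 = 4; demand is the short side, so Q = 4 trades at P = 106.
The supply price at Q = 4 is 43. PS is the trapezoid between 106 and supply over [0, 4]: (1/2)[(106 - 41) + (106 - 43)](4) = 256.

256.00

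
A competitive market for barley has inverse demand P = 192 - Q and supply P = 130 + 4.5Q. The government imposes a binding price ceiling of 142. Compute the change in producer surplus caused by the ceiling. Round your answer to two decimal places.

Without the control, 192 - Q = 130 + 4.5Q so Q* = 11.2727 and P* = 180.7273.
At P = 142, sellers supply (142 - 130)/4.5 = 2.6667 while buyers want more, so the quantity traded is 2.6667 at price 142.
PS goes from (1/2)(11.2727)(50.7273) = 285.9174 to 16 (computed as (142 - 130)(2.6667) - (1/2)(4.5)(2.6667)^2), a change of -269.9174.

-269.92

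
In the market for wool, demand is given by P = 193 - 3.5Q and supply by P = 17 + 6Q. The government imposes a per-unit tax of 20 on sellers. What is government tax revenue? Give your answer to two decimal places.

328.42

Pre-tax equilibrium: 193 - 3.5Q = 17 + 6Q gives Q* = 18.5263, P* = 128.1579.
A tax on sellers shifts supply up by 20: 193 - 3.5Q = 17 + 6Q + 20, so Q_t = 16.4211. Buyers pay P_b = 135.5263; sellers receive P_s = P_b - 20 = 115.5263.
Tax revenue = t x Q_t = 20 x 16.4211 = 328.4211.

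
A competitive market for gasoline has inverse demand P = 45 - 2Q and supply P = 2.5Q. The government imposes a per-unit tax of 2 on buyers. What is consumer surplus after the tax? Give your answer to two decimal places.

91.31

Without the tax, 45 - 2Q = 2.5Q so Q* = 10 and P* = 25.
With the tax, buyers' net willingness to pay falls by 2: (45 - 2) - 2Q = 2.5Q, so Q_t = 9.5556. Buyers pay P_b = 25.8889; sellers receive P_s = P_b - 2 = 23.8889.
CS = (1/2)(Q_t)(45 - P_b) = (1/2)(9.5556)(19.1111) = 91.3086.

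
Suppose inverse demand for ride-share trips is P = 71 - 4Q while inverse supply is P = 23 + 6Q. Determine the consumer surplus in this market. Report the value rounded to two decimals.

Setting demand equal to supply, 48 = 10Q, so Q* = 4.8 and P* = 51.8.
The demand choke price is 71, so CS = (1/2)(Q*)(71 - P*) = (1/2)(4.8)(19.2) = 46.08.

46.08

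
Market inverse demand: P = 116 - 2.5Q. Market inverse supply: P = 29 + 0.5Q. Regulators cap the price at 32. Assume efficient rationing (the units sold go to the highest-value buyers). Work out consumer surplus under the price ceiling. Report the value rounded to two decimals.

Without the control, 116 - 2.5Q = 29 + 0.5Q so Q* = 29 and P* = 43.5.
At P = 32, sellers supply (32 - 29)/0.5 = 6 while buyers want more, so the quantity traded is 6 at price 32.
The demand price at Q = 6 is 101. CS is the trapezoid between demand and 32 over [0, 6]: (1/2)[(116 - 32) + (101 - 32)](6) = 459.

459.00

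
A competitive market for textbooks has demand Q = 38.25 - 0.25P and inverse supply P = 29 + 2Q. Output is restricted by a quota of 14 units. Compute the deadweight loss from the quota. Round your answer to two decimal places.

133.33

Rewriting demand in inverse form: P = 153 - 4Q.
Without the quota, 153 - 4Q = 29 + 2Q gives Q* = 20.6667.
At Q = 14 the demand price is 153 - 4(14) = 97 and the supply price is 29 + 2(14) = 57.
Deadweight loss is the triangle between the curves from 14 to 20.6667: (1/2)(97 - 57)(20.6667 - 14) = 133.3333.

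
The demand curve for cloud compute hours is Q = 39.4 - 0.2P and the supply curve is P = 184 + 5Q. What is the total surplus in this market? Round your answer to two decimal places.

8.45

Rewriting demand in inverse form: P = 197 - 5Q.
Set 197 - 5Q = 184 + 5Q, which gives 13 = 10Q, so Q* = 1.3 and P* = 197 - 5(1.3) = 190.5.
CS = (1/2)(1.3)(6.5) = 4.225 and PS = (1/2)(1.3)(6.5) = 4.225, so total surplus = 8.45.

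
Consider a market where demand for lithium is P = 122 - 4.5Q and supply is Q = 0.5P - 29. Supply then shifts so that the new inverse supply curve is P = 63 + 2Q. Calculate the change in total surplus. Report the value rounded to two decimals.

-47.31

Rewriting supply in inverse form: P = 58 + 2Q.
Initial equilibrium: Q_0 = 9.8462, P_0 = 77.6923; CS_0 = (1/2)(9.8462)(44.3077) = 218.1302, PS_0 = (1/2)(9.8462)(19.6923) = 96.9467.
New equilibrium: 122 - 4.5Q = 63 + 2Q gives Q_1 = 9.0769, P_1 = 81.1538; CS_1 = 185.3787, PS_1 = 82.3905.
Change in total surplus = (185.3787 + 82.3905) - (218.1302 + 96.9467) = -47.3077.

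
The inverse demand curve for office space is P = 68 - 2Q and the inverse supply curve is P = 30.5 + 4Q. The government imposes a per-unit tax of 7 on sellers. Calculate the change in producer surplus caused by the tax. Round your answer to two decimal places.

Pre-tax equilibrium: 68 - 2Q = 30.5 + 4Q gives Q* = 6.25, P* = 55.5.
A tax on sellers shifts supply up by 7: 68 - 2Q = 30.5 + 4Q + 7, so Q_t = 5.0833. Buyers pay P_b = 57.8333; sellers receive P_s = P_b - 7 = 50.8333.
PS falls from (1/2)(6.25)(25) = 78.125 to (1/2)(5.0833)(20.3333) = 51.6806, a change of -26.4444.

-26.44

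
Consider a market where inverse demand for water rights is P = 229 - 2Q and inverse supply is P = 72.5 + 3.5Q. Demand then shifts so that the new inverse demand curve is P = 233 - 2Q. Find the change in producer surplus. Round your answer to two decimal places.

73.36

Initial equilibrium: Q_0 = 28.4545, P_0 = 172.0909; CS_0 = (1/2)(28.4545)(56.9091) = 809.6612, PS_0 = (1/2)(28.4545)(99.5909) = 1416.907.
New equilibrium: 233 - 2Q = 72.5 + 3.5Q gives Q_1 = 29.1818, P_1 = 174.6364; CS_1 = 851.5785, PS_1 = 1490.2624.
Change in producer surplus = 1490.2624 - 1416.907 = 73.3554.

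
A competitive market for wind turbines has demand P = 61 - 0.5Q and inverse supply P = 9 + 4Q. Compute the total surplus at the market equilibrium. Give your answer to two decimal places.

300.44

Equilibrium: 61 - 0.5Q = 9 + 4Q, so Q* = 11.5556 and P* = 55.2222.
Total surplus is the full triangle between the curves from 0 to Q*: (1/2)(11.5556)(61 - 9) = 300.4444.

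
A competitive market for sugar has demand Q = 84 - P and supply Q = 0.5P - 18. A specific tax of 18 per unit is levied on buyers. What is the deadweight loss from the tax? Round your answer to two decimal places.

54.00

Rewriting demand in inverse form: P = 84 - Q.
Rewriting supply in inverse form: P = 36 + 2Q.
Pre-tax equilibrium: 84 - Q = 36 + 2Q gives Q* = 16, P* = 68.
A tax on buyers shifts demand down by 18: (84 - 18) - Q = 36 + 2Q, so Q_t = 10. Buyers pay P_b = 74; sellers receive P_s = P_b - 18 = 56.
The welfare triangle lost has base Q* - Q_t = 6 and height t = 18, so DWL = (1/2)(6)(18) = 54.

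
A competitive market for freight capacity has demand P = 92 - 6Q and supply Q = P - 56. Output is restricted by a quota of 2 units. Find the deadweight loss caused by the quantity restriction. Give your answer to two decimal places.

34.57

Rewriting supply in inverse form: P = 56 + Q.
Unrestricted equilibrium: Q* = (92 - 56)/(6 + 1) = 5.1429.
At Q = 2 the demand price is 92 - 6(2) = 80 and the supply price is 56 + (2) = 58.
Deadweight loss is the triangle between the curves from 2 to 5.1429: (1/2)(80 - 58)(5.1429 - 2) = 34.5714.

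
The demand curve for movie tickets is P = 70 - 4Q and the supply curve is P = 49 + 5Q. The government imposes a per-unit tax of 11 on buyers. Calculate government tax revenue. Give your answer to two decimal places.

Without the tax, 70 - 4Q = 49 + 5Q so Q* = 2.3333 and P* = 60.6667.
With the tax, buyers' net willingness to pay falls by 11: (70 - 11) - 4Q = 49 + 5Q, so Q_t = 1.1111. Buyers pay P_b = 65.5556; sellers receive P_s = P_b - 11 = 54.5556.
Revenue is the tax times quantity traded: 11 x 1.1111 = 12.2222.

12.22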